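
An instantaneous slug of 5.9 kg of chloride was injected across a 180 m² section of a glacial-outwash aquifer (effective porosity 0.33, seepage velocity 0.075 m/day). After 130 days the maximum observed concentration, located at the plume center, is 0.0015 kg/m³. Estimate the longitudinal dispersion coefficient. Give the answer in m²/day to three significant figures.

At the plume center C_max = M/(n_e·A·√(4πDt)), so D = M²/(4πt·(n_e·A·C_max)²).
n_e·A·C_max = 0.33 × 180 × 0.0015 = 0.08910 kg/m.
D = 5.9²/(4π × 130 × 0.08910²) = 2.68 m²/day.

2.68 m²/day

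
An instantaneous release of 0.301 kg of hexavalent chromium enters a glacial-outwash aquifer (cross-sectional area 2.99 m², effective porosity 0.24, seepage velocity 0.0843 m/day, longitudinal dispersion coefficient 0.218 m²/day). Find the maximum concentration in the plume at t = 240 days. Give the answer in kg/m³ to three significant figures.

The peak of an instantaneous 1D plume sits at x = vt; there the Gaussian factor is 1 and C_max = M/(n_e·A·√(4πDt)), where n_e·A is the pore area the mass is dissolved in.
√(4πDt) = √(4π × 0.218 × 240) = 25.64 m, so C_max = 0.301/(0.24 × 2.99 × 25.64) = 0.0164 kg/m³.

0.0164 kg/m³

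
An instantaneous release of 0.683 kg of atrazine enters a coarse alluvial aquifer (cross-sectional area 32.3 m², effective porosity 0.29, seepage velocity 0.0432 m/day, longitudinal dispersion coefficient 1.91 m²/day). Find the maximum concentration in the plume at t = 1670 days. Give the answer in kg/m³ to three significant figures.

0.000364 kg/m³

The peak of an instantaneous 1D plume sits at x = vt; there the Gaussian factor is 1 and C_max = M/(n_e·A·√(4πDt)), where n_e·A is the pore area the mass is dissolved in.
√(4πDt) = √(4π × 1.91 × 1670) = 200.2 m, so C_max = 0.683/(0.29 × 32.3 × 200.2) = 0.000364 kg/m³.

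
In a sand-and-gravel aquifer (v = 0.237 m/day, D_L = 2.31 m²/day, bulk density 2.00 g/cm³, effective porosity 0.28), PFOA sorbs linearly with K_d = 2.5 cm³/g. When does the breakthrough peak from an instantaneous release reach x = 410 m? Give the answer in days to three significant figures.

Retardation factor R = 1 + ρ_b·K_d/n = 1 + 2.00 × 2.5/0.28 = 18.86.
Sorption retards both mechanisms: v_R = v/R = 0.01257 m/day, D_R = D/R = 0.1225 m²/day.
Peak time from v_R²t² + 2D_R t − x² = 0: t = (√(D_R² + v_R²x²) − D_R)/v_R².
√(D_R² + v_R²x²) = √(0.1225² + 0.01257² × 410²) = 5.155; v_R² = 0.0001580.
t = (5.155 − 0.1225)/0.0001580 = 31900 days.

31900 days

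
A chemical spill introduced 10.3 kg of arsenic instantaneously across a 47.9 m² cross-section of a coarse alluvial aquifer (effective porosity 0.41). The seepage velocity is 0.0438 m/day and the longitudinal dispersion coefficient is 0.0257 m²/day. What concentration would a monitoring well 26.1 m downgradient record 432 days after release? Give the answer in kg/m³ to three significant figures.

0.0139 kg/m³

For an instantaneous plane source, C(x,t) = M/(n_e·A·√(4πDt)) · exp(−(x−vt)²/(4Dt)), with n_e·A the pore (flow) area.
Plume center vt = 0.0438 × 432 = 18.9216 m, so the well at 26.1 m is 7.1784 m downgradient of the peak.
√(4πDt) = 11.81 m, giving peak height M/(n_e·A·√(4πDt)) = 10.3/(0.41 × 47.9 × 11.81) = 0.04441 kg/m³.
(x−vt)²/(4Dt) = (7.1784)²/(4 × 0.0257 × 432) = 1.160; exp(−1.160) = 0.3135.
C = 0.04441 × 0.3135 = 0.0139 kg/m³.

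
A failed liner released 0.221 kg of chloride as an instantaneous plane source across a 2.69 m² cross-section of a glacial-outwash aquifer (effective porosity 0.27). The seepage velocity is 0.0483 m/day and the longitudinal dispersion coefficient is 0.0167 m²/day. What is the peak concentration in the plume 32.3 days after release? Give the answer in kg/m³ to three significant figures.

0.117 kg/m³

The peak of an instantaneous 1D plume sits at x = vt; there the Gaussian factor is 1 and C_max = M/(n_e·A·√(4πDt)), where n_e·A is the pore area the mass is dissolved in.
√(4πDt) = √(4π × 0.0167 × 32.3) = 2.604 m, so C_max = 0.221/(0.27 × 2.69 × 2.604) = 0.117 kg/m³.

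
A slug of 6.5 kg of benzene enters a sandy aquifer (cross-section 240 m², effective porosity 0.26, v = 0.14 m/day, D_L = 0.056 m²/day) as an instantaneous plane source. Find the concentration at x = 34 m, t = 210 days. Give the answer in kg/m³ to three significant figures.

For an instantaneous plane source, C(x,t) = M/(n_e·A·√(4πDt)) · exp(−(x−vt)²/(4Dt)), with n_e·A the pore (flow) area.
Plume center vt = 0.14 × 210 = 29.4 m, so the well at 34 m is 4.6 m downgradient of the peak.
√(4πDt) = 12.16 m, giving peak height M/(n_e·A·√(4πDt)) = 6.5/(0.26 × 240 × 12.16) = 0.008566 kg/m³.
(x−vt)²/(4Dt) = (4.6)²/(4 × 0.056 × 210) = 0.4498; exp(−0.4498) = 0.6378.
C = 0.008566 × 0.6378 = 0.00546 kg/m³.

0.00546 kg/m³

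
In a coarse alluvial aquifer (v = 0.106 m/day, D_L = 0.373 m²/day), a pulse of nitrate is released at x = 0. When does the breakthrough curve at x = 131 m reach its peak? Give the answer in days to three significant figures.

For the 1D instantaneous-source solution, setting ∂C/∂t = 0 at fixed x gives v²t² + 2Dt − x² = 0, so t = (√(D² + v²x²) − D)/v².
√(D² + v²x²) = √(0.373² + 0.106² × 131²) = 13.89; v² = 0.011236.
t = (13.89 − 0.373)/0.011236 = 1200 days (vs. the pure-advection estimate x/v = 1240 d).

1200 days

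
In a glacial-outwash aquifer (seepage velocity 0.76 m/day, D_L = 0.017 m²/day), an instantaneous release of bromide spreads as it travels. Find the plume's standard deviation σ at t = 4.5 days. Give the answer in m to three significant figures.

Dispersive spreading gives a Gaussian with σ² = 2Dt; advection only shifts the center.
σ = √(2 × 0.017 × 4.5) = 0.391 m.

0.391 m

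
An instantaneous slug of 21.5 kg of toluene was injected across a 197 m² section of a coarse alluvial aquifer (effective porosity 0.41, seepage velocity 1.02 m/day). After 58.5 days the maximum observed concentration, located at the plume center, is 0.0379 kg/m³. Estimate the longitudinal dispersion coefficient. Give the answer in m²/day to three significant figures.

0.0671 m²/day

At the plume center C_max = M/(n_e·A·√(4πDt)), so D = M²/(4πt·(n_e·A·C_max)²).
n_e·A·C_max = 0.41 × 197 × 0.0379 = 3.061 kg/m.
D = 21.5²/(4π × 58.5 × 3.061²) = 0.0671 m²/day.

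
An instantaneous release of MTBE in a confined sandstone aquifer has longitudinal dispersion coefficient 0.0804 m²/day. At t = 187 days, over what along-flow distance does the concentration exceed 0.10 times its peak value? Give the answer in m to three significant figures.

The plume is Gaussian with σ = √(2Dt) = √(2 × 0.0804 × 187) = 5.484 m.
C/C_peak = exp(−Δx²/(2σ²)) = 0.10 ⇒ Δx = σ·√(−2 ln 0.10) = 5.484 × 2.146 = 11.77 m.
Width = 2Δx = 23.5 m.

23.5 m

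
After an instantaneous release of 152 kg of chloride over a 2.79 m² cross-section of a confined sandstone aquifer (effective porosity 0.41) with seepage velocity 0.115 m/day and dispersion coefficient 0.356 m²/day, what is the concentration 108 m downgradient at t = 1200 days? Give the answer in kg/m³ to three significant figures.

1.07 kg/m³

For an instantaneous plane source, C(x,t) = M/(n_e·A·√(4πDt)) · exp(−(x−vt)²/(4Dt)), with n_e·A the pore (flow) area.
Plume center vt = 0.115 × 1200 = 138 m, so the well at 108 m is 30 m upgradient of the peak.
√(4πDt) = 73.27 m, giving peak height M/(n_e·A·√(4πDt)) = 152/(0.41 × 2.79 × 73.27) = 1.814 kg/m³.
(x−vt)²/(4Dt) = (-30)²/(4 × 0.356 × 1200) = 0.5267; exp(−0.5267) = 0.5906.
C = 1.814 × 0.5906 = 1.07 kg/m³.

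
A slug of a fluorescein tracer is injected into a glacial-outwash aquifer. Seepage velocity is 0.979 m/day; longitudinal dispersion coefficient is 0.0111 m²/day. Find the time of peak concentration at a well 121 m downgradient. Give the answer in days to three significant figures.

124 days

For the 1D instantaneous-source solution, setting ∂C/∂t = 0 at fixed x gives v²t² + 2Dt − x² = 0, so t = (√(D² + v²x²) − D)/v².
√(D² + v²x²) = √(0.0111² + 0.979² × 121²) = 118.5; v² = 0.958441.
t = (118.5 − 0.0111)/0.958441 = 124 days (vs. the pure-advection estimate x/v = 124 d).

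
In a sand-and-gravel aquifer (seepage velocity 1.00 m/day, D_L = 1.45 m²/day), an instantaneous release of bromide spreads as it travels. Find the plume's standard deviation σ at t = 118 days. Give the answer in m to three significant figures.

Dispersive spreading gives a Gaussian with σ² = 2Dt; advection only shifts the center.
σ = √(2 × 1.45 × 118) = 18.5 m.

18.5 m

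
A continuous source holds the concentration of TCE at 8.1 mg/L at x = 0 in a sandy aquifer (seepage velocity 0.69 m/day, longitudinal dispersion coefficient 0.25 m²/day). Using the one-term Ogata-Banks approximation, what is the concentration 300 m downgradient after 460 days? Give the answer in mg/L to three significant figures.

For a continuous step input, C/C₀ ≈ ½·erfc((x−vt)/(2√(Dt))).
vt = 0.69 × 460 = 317.4 m and 2√(Dt) = 2√(0.25 × 460) = 21.45 m.
Argument (x−vt)/(2√(Dt)) = (300 − 317.4)/21.45 = -0.8112; ½·erfc(-0.8112) = 0.8744.
C = 8.1 × 0.8744 = 7.08 mg/L.

7.08 mg/L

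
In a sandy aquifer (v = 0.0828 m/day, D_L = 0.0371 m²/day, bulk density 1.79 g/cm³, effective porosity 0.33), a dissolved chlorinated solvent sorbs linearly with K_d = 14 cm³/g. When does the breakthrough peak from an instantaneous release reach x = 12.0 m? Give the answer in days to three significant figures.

10700 days

Retardation factor R = 1 + ρ_b·K_d/n = 1 + 1.79 × 14/0.33 = 76.94.
Sorption retards both mechanisms: v_R = v/R = 0.001076 m/day, D_R = D/R = 0.0004822 m²/day.
Peak time from v_R²t² + 2D_R t − x² = 0: t = (√(D_R² + v_R²x²) − D_R)/v_R².
√(D_R² + v_R²x²) = √(0.0004822² + 0.001076² × 12.0²) = 0.01292; v_R² = 1.158e-06.
t = (0.01292 − 0.0004822)/1.158e-06 = 10700 days.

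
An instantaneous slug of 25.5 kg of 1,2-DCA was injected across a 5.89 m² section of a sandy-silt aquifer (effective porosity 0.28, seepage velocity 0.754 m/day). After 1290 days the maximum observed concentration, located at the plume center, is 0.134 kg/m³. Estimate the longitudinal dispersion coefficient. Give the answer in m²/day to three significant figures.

0.821 m²/day

At the plume center C_max = M/(n_e·A·√(4πDt)), so D = M²/(4πt·(n_e·A·C_max)²).
n_e·A·C_max = 0.28 × 5.89 × 0.134 = 0.2210 kg/m.
D = 25.5²/(4π × 1290 × 0.2210²) = 0.821 m²/day.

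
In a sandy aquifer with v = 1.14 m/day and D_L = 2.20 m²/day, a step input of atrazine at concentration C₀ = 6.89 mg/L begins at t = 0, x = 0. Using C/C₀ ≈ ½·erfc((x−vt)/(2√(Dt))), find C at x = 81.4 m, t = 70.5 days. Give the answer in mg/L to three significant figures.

3.28 mg/L

For a continuous step input, C/C₀ ≈ ½·erfc((x−vt)/(2√(Dt))).
vt = 1.14 × 70.5 = 80.37 m and 2√(Dt) = 2√(2.20 × 70.5) = 24.91 m.
Argument (x−vt)/(2√(Dt)) = (81.4 − 80.37)/24.91 = 0.04135; ½·erfc(0.04135) = 0.4767.
C = 6.89 × 0.4767 = 3.28 mg/L.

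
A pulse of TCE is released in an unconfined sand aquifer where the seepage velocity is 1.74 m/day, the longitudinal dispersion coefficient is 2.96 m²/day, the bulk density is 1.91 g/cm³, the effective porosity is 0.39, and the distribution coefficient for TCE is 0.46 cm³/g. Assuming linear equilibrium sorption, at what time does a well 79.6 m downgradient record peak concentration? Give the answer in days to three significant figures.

Retardation factor R = 1 + ρ_b·K_d/n = 1 + 1.91 × 0.46/0.39 = 3.253.
Sorption retards both mechanisms: v_R = v/R = 0.5349 m/day, D_R = D/R = 0.9099 m²/day.
Peak time from v_R²t² + 2D_R t − x² = 0: t = (√(D_R² + v_R²x²) − D_R)/v_R².
√(D_R² + v_R²x²) = √(0.9099² + 0.5349² × 79.6²) = 42.59; v_R² = 0.2861.
t = (42.59 − 0.9099)/0.2861 = 146 days.

146 days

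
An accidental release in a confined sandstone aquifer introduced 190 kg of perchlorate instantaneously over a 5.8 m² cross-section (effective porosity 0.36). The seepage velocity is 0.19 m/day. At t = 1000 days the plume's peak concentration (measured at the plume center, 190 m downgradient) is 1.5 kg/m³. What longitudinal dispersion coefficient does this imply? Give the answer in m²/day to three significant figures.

0.293 m²/day

At the plume center C_max = M/(n_e·A·√(4πDt)), so D = M²/(4πt·(n_e·A·C_max)²).
n_e·A·C_max = 0.36 × 5.8 × 1.5 = 3.132 kg/m.
D = 190²/(4π × 1000 × 3.132²) = 0.293 m²/day.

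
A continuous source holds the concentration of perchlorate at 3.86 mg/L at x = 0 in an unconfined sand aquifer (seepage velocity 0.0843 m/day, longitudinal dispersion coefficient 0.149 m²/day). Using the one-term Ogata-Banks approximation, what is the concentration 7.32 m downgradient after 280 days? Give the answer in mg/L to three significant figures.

3.72 mg/L

For a continuous step input, C/C₀ ≈ ½·erfc((x−vt)/(2√(Dt))).
vt = 0.0843 × 280 = 23.604 m and 2√(Dt) = 2√(0.149 × 280) = 12.92 m.
Argument (x−vt)/(2√(Dt)) = (7.32 − 23.604)/12.92 = -1.260; ½·erfc(-1.260) = 0.9626.
C = 3.86 × 0.9626 = 3.72 mg/L.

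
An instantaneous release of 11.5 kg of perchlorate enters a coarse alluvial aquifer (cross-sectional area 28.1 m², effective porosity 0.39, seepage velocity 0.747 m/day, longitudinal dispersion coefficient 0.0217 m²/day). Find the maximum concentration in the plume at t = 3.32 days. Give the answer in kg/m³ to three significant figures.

1.10 kg/m³

The peak of an instantaneous 1D plume sits at x = vt; there the Gaussian factor is 1 and C_max = M/(n_e·A·√(4πDt)), where n_e·A is the pore area the mass is dissolved in.
√(4πDt) = √(4π × 0.0217 × 3.32) = 0.9515 m, so C_max = 11.5/(0.39 × 28.1 × 0.9515) = 1.10 kg/m³.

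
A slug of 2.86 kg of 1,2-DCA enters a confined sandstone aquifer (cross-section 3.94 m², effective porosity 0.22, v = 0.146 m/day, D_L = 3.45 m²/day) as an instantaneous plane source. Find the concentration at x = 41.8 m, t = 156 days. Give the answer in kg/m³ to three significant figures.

For an instantaneous plane source, C(x,t) = M/(n_e·A·√(4πDt)) · exp(−(x−vt)²/(4Dt)), with n_e·A the pore (flow) area.
Plume center vt = 0.146 × 156 = 22.776 m, so the well at 41.8 m is 19.024 m downgradient of the peak.
√(4πDt) = 82.24 m, giving peak height M/(n_e·A·√(4πDt)) = 2.86/(0.22 × 3.94 × 82.24) = 0.04012 kg/m³.
(x−vt)²/(4Dt) = (19.024)²/(4 × 3.45 × 156) = 0.1681; exp(−0.1681) = 0.8453.
C = 0.04012 × 0.8453 = 0.0339 kg/m³.

0.0339 kg/m³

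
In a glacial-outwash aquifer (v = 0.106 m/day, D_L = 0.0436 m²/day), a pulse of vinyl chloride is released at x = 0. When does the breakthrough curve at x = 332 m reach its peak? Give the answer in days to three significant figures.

For the 1D instantaneous-source solution, setting ∂C/∂t = 0 at fixed x gives v²t² + 2Dt − x² = 0, so t = (√(D² + v²x²) − D)/v².
√(D² + v²x²) = √(0.0436² + 0.106² × 332²) = 35.19; v² = 0.011236.
t = (35.19 − 0.0436)/0.011236 = 3130 days (vs. the pure-advection estimate x/v = 3130 d).

3130 days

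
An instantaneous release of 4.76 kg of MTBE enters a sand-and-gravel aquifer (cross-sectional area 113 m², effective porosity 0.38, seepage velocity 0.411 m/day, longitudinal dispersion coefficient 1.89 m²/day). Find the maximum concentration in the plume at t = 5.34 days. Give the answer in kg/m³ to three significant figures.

The peak of an instantaneous 1D plume sits at x = vt; there the Gaussian factor is 1 and C_max = M/(n_e·A·√(4πDt)), where n_e·A is the pore area the mass is dissolved in.
√(4πDt) = √(4π × 1.89 × 5.34) = 11.26 m, so C_max = 4.76/(0.38 × 113 × 11.26) = 0.00984 kg/m³.

0.00984 kg/m³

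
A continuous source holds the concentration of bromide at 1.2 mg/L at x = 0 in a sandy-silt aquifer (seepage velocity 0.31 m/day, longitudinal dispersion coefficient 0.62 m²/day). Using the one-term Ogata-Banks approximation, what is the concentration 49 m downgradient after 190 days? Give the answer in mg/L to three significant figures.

0.889 mg/L

For a continuous step input, C/C₀ ≈ ½·erfc((x−vt)/(2√(Dt))).
vt = 0.31 × 190 = 58.9 m and 2√(Dt) = 2√(0.62 × 190) = 21.71 m.
Argument (x−vt)/(2√(Dt)) = (49 − 58.9)/21.71 = -0.4560; ½·erfc(-0.4560) = 0.7405.
C = 1.2 × 0.7405 = 0.889 mg/L.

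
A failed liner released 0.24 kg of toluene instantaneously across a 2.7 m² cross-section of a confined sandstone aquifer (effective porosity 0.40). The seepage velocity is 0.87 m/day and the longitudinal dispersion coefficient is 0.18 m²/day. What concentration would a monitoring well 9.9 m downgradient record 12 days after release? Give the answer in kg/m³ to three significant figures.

For an instantaneous plane source, C(x,t) = M/(n_e·A·√(4πDt)) · exp(−(x−vt)²/(4Dt)), with n_e·A the pore (flow) area.
Plume center vt = 0.87 × 12 = 10.44 m, so the well at 9.9 m is 0.54 m upgradient of the peak.
√(4πDt) = 5.210 m, giving peak height M/(n_e·A·√(4πDt)) = 0.24/(0.40 × 2.7 × 5.210) = 0.04265 kg/m³.
(x−vt)²/(4Dt) = (-0.54)²/(4 × 0.18 × 12) = 0.03375; exp(−0.03375) = 0.9668.
C = 0.04265 × 0.9668 = 0.0412 kg/m³.

0.0412 kg/m³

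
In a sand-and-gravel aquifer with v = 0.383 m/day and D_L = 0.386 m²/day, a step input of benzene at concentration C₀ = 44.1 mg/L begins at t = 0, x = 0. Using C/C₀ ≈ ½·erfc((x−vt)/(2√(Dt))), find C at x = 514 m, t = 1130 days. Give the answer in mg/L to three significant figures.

0.132 mg/L

For a continuous step input, C/C₀ ≈ ½·erfc((x−vt)/(2√(Dt))).
vt = 0.383 × 1130 = 432.79 m and 2√(Dt) = 2√(0.386 × 1130) = 41.77 m.
Argument (x−vt)/(2√(Dt)) = (514 − 432.79)/41.77 = 1.944; ½·erfc(1.944) = 0.002987.
C = 44.1 × 0.002987 = 0.132 mg/L.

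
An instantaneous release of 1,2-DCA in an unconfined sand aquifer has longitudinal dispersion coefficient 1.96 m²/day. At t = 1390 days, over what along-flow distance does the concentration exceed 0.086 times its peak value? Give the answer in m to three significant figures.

The plume is Gaussian with σ = √(2Dt) = √(2 × 1.96 × 1390) = 73.82 m.
C/C_peak = exp(−Δx²/(2σ²)) = 0.086 ⇒ Δx = σ·√(−2 ln 0.086) = 73.82 × 2.215 = 163.5 m.
Width = 2Δx = 327 m.

327 m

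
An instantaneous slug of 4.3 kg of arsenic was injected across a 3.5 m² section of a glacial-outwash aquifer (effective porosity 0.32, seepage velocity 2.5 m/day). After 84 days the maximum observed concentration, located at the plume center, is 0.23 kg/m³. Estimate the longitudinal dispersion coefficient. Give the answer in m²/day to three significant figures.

At the plume center C_max = M/(n_e·A·√(4πDt)), so D = M²/(4πt·(n_e·A·C_max)²).
n_e·A·C_max = 0.32 × 3.5 × 0.23 = 0.2576 kg/m.
D = 4.3²/(4π × 84 × 0.2576²) = 0.264 m²/day.

0.264 m²/day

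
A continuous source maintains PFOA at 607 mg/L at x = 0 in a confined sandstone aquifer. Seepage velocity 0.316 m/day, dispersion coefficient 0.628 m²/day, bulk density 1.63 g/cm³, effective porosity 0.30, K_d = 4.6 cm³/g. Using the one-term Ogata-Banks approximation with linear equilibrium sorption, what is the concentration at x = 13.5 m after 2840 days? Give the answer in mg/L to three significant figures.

585 mg/L

Retardation factor R = 1 + ρ_b·K_d/n = 1 + 1.63 × 4.6/0.30 = 25.99.
Sorption retards both mechanisms: v_R = v/R = 0.01216 m/day, D_R = D/R = 0.02416 m²/day.
v_R·t = 0.01216 × 2840 = 34.5344 m; 2√(D_R t) = 16.57 m; argument = (13.5 − 34.5344)/16.57 = -1.269.
C = C₀ × ½·erfc(-1.269) = 607 × 0.9636 = 585 mg/L.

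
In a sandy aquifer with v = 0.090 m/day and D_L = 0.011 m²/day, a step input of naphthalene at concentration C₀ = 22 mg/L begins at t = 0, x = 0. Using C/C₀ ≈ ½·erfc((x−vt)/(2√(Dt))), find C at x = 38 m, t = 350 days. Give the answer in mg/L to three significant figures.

0.211 mg/L

For a continuous step input, C/C₀ ≈ ½·erfc((x−vt)/(2√(Dt))).
vt = 0.090 × 350 = 31.5 m and 2√(Dt) = 2√(0.011 × 350) = 3.924 m.
Argument (x−vt)/(2√(Dt)) = (38 − 31.5)/3.924 = 1.656; ½·erfc(1.656) = 0.009592.
C = 22 × 0.009592 = 0.211 mg/L.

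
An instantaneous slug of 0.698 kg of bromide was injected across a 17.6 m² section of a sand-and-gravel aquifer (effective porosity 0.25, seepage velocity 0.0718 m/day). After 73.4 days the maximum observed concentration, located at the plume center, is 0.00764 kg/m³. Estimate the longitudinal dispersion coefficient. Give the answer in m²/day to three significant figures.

At the plume center C_max = M/(n_e·A·√(4πDt)), so D = M²/(4πt·(n_e·A·C_max)²).
n_e·A·C_max = 0.25 × 17.6 × 0.00764 = 0.03362 kg/m.
D = 0.698²/(4π × 73.4 × 0.03362²) = 0.467 m²/day.

0.467 m²/day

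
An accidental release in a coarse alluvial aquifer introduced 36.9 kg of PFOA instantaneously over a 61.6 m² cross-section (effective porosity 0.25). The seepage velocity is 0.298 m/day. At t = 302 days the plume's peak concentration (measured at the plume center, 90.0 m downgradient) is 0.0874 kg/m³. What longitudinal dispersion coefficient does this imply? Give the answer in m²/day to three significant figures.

0.198 m²/day

At the plume center C_max = M/(n_e·A·√(4πDt)), so D = M²/(4πt·(n_e·A·C_max)²).
n_e·A·C_max = 0.25 × 61.6 × 0.0874 = 1.346 kg/m.
D = 36.9²/(4π × 302 × 1.346²) = 0.198 m²/day.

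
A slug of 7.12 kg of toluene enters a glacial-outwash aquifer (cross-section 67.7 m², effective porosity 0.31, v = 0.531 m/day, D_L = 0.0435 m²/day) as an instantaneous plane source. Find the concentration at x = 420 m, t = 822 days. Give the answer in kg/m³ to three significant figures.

0.00240 kg/m³

For an instantaneous plane source, C(x,t) = M/(n_e·A·√(4πDt)) · exp(−(x−vt)²/(4Dt)), with n_e·A the pore (flow) area.
Plume center vt = 0.531 × 822 = 436.482 m, so the well at 420 m is 16.482 m upgradient of the peak.
√(4πDt) = 21.20 m, giving peak height M/(n_e·A·√(4πDt)) = 7.12/(0.31 × 67.7 × 21.20) = 0.01600 kg/m³.
(x−vt)²/(4Dt) = (-16.482)²/(4 × 0.0435 × 822) = 1.899; exp(−1.899) = 0.1497.
C = 0.01600 × 0.1497 = 0.00240 kg/m³.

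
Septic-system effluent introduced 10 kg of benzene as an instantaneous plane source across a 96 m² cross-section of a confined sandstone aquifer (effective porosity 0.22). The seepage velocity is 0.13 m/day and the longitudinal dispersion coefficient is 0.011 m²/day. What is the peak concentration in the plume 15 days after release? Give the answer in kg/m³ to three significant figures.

The peak of an instantaneous 1D plume sits at x = vt; there the Gaussian factor is 1 and C_max = M/(n_e·A·√(4πDt)), where n_e·A is the pore area the mass is dissolved in.
√(4πDt) = √(4π × 0.011 × 15) = 1.440 m, so C_max = 10/(0.22 × 96 × 1.440) = 0.329 kg/m³.

0.329 kg/m³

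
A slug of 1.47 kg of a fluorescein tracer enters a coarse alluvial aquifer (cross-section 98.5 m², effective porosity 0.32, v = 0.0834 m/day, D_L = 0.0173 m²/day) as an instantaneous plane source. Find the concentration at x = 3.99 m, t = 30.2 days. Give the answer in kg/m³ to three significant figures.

For an instantaneous plane source, C(x,t) = M/(n_e·A·√(4πDt)) · exp(−(x−vt)²/(4Dt)), with n_e·A the pore (flow) area.
Plume center vt = 0.0834 × 30.2 = 2.51868 m, so the well at 3.99 m is 1.47132 m downgradient of the peak.
√(4πDt) = 2.562 m, giving peak height M/(n_e·A·√(4πDt)) = 1.47/(0.32 × 98.5 × 2.562) = 0.01820 kg/m³.
(x−vt)²/(4Dt) = (1.47132)²/(4 × 0.0173 × 30.2) = 1.036; exp(−1.036) = 0.3549.
C = 0.01820 × 0.3549 = 0.00646 kg/m³.

0.00646 kg/m³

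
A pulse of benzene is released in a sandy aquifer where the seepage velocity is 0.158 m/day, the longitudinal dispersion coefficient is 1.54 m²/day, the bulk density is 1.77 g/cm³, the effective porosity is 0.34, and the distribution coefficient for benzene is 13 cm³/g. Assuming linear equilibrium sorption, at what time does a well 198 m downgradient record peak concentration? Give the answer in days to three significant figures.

Retardation factor R = 1 + ρ_b·K_d/n = 1 + 1.77 × 13/0.34 = 68.68.
Sorption retards both mechanisms: v_R = v/R = 0.002301 m/day, D_R = D/R = 0.02242 m²/day.
Peak time from v_R²t² + 2D_R t − x² = 0: t = (√(D_R² + v_R²x²) − D_R)/v_R².
√(D_R² + v_R²x²) = √(0.02242² + 0.002301² × 198²) = 0.4561; v_R² = 5.295e-06.
t = (0.4561 − 0.02242)/5.295e-06 = 81900 days.

81900 days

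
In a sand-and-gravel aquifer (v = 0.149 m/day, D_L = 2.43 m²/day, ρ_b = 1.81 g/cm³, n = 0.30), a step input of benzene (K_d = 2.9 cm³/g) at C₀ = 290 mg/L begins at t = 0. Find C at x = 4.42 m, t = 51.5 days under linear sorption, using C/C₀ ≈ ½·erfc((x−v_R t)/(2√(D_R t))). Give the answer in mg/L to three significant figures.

40.1 mg/L

Retardation factor R = 1 + ρ_b·K_d/n = 1 + 1.81 × 2.9/0.30 = 18.50.
Sorption retards both mechanisms: v_R = v/R = 0.008054 m/day, D_R = D/R = 0.1314 m²/day.
v_R·t = 0.008054 × 51.5 = 0.414781 m; 2√(D_R t) = 5.203 m; argument = (4.42 − 0.414781)/5.203 = 0.7698.
C = C₀ × ½·erfc(0.7698) = 290 × 0.1382 = 40.1 mg/L.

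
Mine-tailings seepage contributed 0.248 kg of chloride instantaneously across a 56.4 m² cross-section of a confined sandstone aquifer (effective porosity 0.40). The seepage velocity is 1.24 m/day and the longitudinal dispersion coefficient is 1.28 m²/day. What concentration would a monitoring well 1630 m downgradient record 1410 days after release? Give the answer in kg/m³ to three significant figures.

1.05e-05 kg/m³

For an instantaneous plane source, C(x,t) = M/(n_e·A·√(4πDt)) · exp(−(x−vt)²/(4Dt)), with n_e·A the pore (flow) area.
Plume center vt = 1.24 × 1410 = 1748.4 m, so the well at 1630 m is 118.4 m upgradient of the peak.
√(4πDt) = 150.6 m, giving peak height M/(n_e·A·√(4πDt)) = 0.248/(0.40 × 56.4 × 150.6) = 7.299e-05 kg/m³.
(x−vt)²/(4Dt) = (-118.4)²/(4 × 1.28 × 1410) = 1.942; exp(−1.942) = 0.1434.
C = 7.299e-05 × 0.1434 = 1.05e-05 kg/m³.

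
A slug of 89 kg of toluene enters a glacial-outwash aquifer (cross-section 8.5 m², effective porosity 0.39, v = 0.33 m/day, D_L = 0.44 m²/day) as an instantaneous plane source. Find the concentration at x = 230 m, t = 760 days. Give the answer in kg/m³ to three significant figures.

For an instantaneous plane source, C(x,t) = M/(n_e·A·√(4πDt)) · exp(−(x−vt)²/(4Dt)), with n_e·A the pore (flow) area.
Plume center vt = 0.33 × 760 = 250.8 m, so the well at 230 m is 20.8 m upgradient of the peak.
√(4πDt) = 64.82 m, giving peak height M/(n_e·A·√(4πDt)) = 89/(0.39 × 8.5 × 64.82) = 0.4142 kg/m³.
(x−vt)²/(4Dt) = (-20.8)²/(4 × 0.44 × 760) = 0.3234; exp(−0.3234) = 0.7237.
C = 0.4142 × 0.7237 = 0.300 kg/m³.

0.300 kg/m³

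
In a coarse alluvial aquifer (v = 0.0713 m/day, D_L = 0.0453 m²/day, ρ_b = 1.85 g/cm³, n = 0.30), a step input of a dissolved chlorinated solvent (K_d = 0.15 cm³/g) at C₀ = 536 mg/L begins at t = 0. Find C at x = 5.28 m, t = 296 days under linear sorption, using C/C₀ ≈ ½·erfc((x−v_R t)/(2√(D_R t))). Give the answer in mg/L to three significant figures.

502 mg/L

Retardation factor R = 1 + ρ_b·K_d/n = 1 + 1.85 × 0.15/0.30 = 1.925.
Sorption retards both mechanisms: v_R = v/R = 0.03704 m/day, D_R = D/R = 0.02353 m²/day.
v_R·t = 0.03704 × 296 = 10.96384 m; 2√(D_R t) = 5.278 m; argument = (5.28 − 10.96384)/5.278 = -1.077.
C = C₀ × ½·erfc(-1.077) = 536 × 0.9361 = 502 mg/L.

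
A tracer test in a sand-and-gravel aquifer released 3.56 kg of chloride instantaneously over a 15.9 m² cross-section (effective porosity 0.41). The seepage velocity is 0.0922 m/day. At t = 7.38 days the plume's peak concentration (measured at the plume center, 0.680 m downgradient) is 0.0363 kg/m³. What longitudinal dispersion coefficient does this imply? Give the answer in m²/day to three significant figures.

2.44 m²/day

At the plume center C_max = M/(n_e·A·√(4πDt)), so D = M²/(4πt·(n_e·A·C_max)²).
n_e·A·C_max = 0.41 × 15.9 × 0.0363 = 0.2366 kg/m.
D = 3.56²/(4π × 7.38 × 0.2366²) = 2.44 m²/day.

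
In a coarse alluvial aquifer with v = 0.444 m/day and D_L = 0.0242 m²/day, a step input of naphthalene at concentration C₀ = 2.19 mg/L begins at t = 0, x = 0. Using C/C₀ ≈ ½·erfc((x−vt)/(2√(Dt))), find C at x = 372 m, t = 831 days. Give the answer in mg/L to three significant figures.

For a continuous step input, C/C₀ ≈ ½·erfc((x−vt)/(2√(Dt))).
vt = 0.444 × 831 = 368.964 m and 2√(Dt) = 2√(0.0242 × 831) = 8.969 m.
Argument (x−vt)/(2√(Dt)) = (372 − 368.964)/8.969 = 0.3385; ½·erfc(0.3385) = 0.3161.
C = 2.19 × 0.3161 = 0.692 mg/L.

0.692 mg/L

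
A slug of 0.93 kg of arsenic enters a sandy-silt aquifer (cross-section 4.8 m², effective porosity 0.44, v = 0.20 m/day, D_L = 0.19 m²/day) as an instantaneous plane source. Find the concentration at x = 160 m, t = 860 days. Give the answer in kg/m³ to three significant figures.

0.00780 kg/m³

For an instantaneous plane source, C(x,t) = M/(n_e·A·√(4πDt)) · exp(−(x−vt)²/(4Dt)), with n_e·A the pore (flow) area.
Plume center vt = 0.20 × 860 = 172 m, so the well at 160 m is 12 m upgradient of the peak.
√(4πDt) = 45.31 m, giving peak height M/(n_e·A·√(4πDt)) = 0.93/(0.44 × 4.8 × 45.31) = 0.009718 kg/m³.
(x−vt)²/(4Dt) = (-12)²/(4 × 0.19 × 860) = 0.2203; exp(−0.2203) = 0.8023.
C = 0.009718 × 0.8023 = 0.00780 kg/m³.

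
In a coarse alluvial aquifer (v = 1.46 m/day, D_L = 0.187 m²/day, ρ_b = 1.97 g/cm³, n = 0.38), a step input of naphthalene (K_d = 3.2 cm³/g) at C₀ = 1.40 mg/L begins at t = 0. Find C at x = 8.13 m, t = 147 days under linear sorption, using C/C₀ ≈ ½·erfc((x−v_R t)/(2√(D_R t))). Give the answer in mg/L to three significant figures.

Retardation factor R = 1 + ρ_b·K_d/n = 1 + 1.97 × 3.2/0.38 = 17.59.
Sorption retards both mechanisms: v_R = v/R = 0.08300 m/day, D_R = D/R = 0.01063 m²/day.
v_R·t = 0.08300 × 147 = 12.201 m; 2√(D_R t) = 2.500 m; argument = (8.13 − 12.201)/2.500 = -1.628.
C = C₀ × ½·erfc(-1.628) = 1.40 × 0.9893 = 1.39 mg/L.

1.39 mg/L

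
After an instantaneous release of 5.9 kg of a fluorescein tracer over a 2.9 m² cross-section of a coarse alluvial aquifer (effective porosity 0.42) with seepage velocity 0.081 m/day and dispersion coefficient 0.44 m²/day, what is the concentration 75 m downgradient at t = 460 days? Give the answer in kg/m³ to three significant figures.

0.0165 kg/m³

For an instantaneous plane source, C(x,t) = M/(n_e·A·√(4πDt)) · exp(−(x−vt)²/(4Dt)), with n_e·A the pore (flow) area.
Plume center vt = 0.081 × 460 = 37.26 m, so the well at 75 m is 37.74 m downgradient of the peak.
√(4πDt) = 50.43 m, giving peak height M/(n_e·A·√(4πDt)) = 5.9/(0.42 × 2.9 × 50.43) = 0.09605 kg/m³.
(x−vt)²/(4Dt) = (37.74)²/(4 × 0.44 × 460) = 1.759; exp(−1.759) = 0.1722.
C = 0.09605 × 0.1722 = 0.0165 kg/m³.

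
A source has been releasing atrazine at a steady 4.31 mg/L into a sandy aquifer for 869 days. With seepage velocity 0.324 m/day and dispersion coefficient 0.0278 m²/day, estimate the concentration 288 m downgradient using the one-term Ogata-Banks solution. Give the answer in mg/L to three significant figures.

For a continuous step input, C/C₀ ≈ ½·erfc((x−vt)/(2√(Dt))).
vt = 0.324 × 869 = 281.556 m and 2√(Dt) = 2√(0.0278 × 869) = 9.830 m.
Argument (x−vt)/(2√(Dt)) = (288 − 281.556)/9.830 = 0.6555; ½·erfc(0.6555) = 0.1770.
C = 4.31 × 0.1770 = 0.763 mg/L.

0.763 mg/L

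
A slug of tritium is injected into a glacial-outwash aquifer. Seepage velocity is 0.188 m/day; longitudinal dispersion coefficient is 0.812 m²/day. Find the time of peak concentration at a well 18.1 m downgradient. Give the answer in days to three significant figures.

For the 1D instantaneous-source solution, setting ∂C/∂t = 0 at fixed x gives v²t² + 2Dt − x² = 0, so t = (√(D² + v²x²) − D)/v².
√(D² + v²x²) = √(0.812² + 0.188² × 18.1²) = 3.498; v² = 0.035344.
t = (3.498 − 0.812)/0.035344 = 76.0 days (vs. the pure-advection estimate x/v = 96.3 d).

76.0 days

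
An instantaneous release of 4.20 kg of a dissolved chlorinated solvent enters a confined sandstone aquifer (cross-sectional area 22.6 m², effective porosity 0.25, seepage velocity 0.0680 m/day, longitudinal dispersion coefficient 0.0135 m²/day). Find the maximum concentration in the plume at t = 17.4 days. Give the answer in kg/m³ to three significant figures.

The peak of an instantaneous 1D plume sits at x = vt; there the Gaussian factor is 1 and C_max = M/(n_e·A·√(4πDt)), where n_e·A is the pore area the mass is dissolved in.
√(4πDt) = √(4π × 0.0135 × 17.4) = 1.718 m, so C_max = 4.20/(0.25 × 22.6 × 1.718) = 0.433 kg/m³.

0.433 kg/m³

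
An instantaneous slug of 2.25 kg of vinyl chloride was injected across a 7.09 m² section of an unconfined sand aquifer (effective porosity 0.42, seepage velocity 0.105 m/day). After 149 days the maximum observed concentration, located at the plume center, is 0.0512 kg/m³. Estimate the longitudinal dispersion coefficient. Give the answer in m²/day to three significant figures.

At the plume center C_max = M/(n_e·A·√(4πDt)), so D = M²/(4πt·(n_e·A·C_max)²).
n_e·A·C_max = 0.42 × 7.09 × 0.0512 = 0.1525 kg/m.
D = 2.25²/(4π × 149 × 0.1525²) = 0.116 m²/day.

0.116 m²/day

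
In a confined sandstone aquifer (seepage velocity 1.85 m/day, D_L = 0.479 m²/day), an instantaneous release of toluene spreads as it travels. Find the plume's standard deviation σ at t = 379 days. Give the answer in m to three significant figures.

19.1 m

Dispersive spreading gives a Gaussian with σ² = 2Dt; advection only shifts the center.
σ = √(2 × 0.479 × 379) = 19.1 m.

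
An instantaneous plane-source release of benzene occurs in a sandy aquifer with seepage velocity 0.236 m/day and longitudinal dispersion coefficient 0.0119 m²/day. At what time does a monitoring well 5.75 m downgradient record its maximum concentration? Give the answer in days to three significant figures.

24.2 days

For the 1D instantaneous-source solution, setting ∂C/∂t = 0 at fixed x gives v²t² + 2Dt − x² = 0, so t = (√(D² + v²x²) − D)/v².
√(D² + v²x²) = √(0.0119² + 0.236² × 5.75²) = 1.357; v² = 0.055696.
t = (1.357 − 0.0119)/0.055696 = 24.2 days (vs. the pure-advection estimate x/v = 24.4 d).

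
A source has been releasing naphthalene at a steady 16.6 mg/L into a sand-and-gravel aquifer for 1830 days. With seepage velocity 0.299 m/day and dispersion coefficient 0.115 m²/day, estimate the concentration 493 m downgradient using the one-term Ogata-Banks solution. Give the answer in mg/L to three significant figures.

For a continuous step input, C/C₀ ≈ ½·erfc((x−vt)/(2√(Dt))).
vt = 0.299 × 1830 = 547.17 m and 2√(Dt) = 2√(0.115 × 1830) = 29.01 m.
Argument (x−vt)/(2√(Dt)) = (493 − 547.17)/29.01 = -1.867; ½·erfc(-1.867) = 0.9959.
C = 16.6 × 0.9959 = 16.5 mg/L.

16.5 mg/L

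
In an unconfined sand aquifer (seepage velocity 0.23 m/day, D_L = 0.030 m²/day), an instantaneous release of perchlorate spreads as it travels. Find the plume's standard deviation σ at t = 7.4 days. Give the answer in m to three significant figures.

Dispersive spreading gives a Gaussian with σ² = 2Dt; advection only shifts the center.
σ = √(2 × 0.030 × 7.4) = 0.666 m.

0.666 m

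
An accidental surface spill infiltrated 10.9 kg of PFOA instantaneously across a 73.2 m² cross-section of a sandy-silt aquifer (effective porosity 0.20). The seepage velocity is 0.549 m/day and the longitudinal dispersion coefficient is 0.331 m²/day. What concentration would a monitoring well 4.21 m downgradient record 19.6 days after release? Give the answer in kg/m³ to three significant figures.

For an instantaneous plane source, C(x,t) = M/(n_e·A·√(4πDt)) · exp(−(x−vt)²/(4Dt)), with n_e·A the pore (flow) area.
Plume center vt = 0.549 × 19.6 = 10.7604 m, so the well at 4.21 m is 6.5504 m upgradient of the peak.
√(4πDt) = 9.029 m, giving peak height M/(n_e·A·√(4πDt)) = 10.9/(0.20 × 73.2 × 9.029) = 0.08246 kg/m³.
(x−vt)²/(4Dt) = (-6.5504)²/(4 × 0.331 × 19.6) = 1.653; exp(−1.653) = 0.1915.
C = 0.08246 × 0.1915 = 0.0158 kg/m³.

0.0158 kg/m³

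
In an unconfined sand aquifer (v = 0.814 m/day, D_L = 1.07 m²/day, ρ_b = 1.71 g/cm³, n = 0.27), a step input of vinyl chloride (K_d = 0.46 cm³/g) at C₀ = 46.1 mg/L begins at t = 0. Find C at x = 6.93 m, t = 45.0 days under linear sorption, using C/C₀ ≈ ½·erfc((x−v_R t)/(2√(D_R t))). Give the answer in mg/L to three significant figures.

Retardation factor R = 1 + ρ_b·K_d/n = 1 + 1.71 × 0.46/0.27 = 3.913.
Sorption retards both mechanisms: v_R = v/R = 0.2080 m/day, D_R = D/R = 0.2734 m²/day.
v_R·t = 0.2080 × 45.0 = 9.36 m; 2√(D_R t) = 7.015 m; argument = (6.93 − 9.36)/7.015 = -0.3464.
C = C₀ × ½·erfc(-0.3464) = 46.1 × 0.6879 = 31.7 mg/L.

31.7 mg/L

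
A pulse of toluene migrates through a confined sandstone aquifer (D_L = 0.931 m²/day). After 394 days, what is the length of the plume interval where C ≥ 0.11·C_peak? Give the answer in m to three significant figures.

The plume is Gaussian with σ = √(2Dt) = √(2 × 0.931 × 394) = 27.09 m.
C/C_peak = exp(−Δx²/(2σ²)) = 0.11 ⇒ Δx = σ·√(−2 ln 0.11) = 27.09 × 2.101 = 56.92 m.
Width = 2Δx = 114 m.

114 m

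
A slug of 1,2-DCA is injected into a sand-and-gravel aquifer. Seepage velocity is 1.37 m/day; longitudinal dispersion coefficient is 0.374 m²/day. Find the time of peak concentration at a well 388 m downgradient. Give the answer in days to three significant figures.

283 days

For the 1D instantaneous-source solution, setting ∂C/∂t = 0 at fixed x gives v²t² + 2Dt − x² = 0, so t = (√(D² + v²x²) − D)/v².
√(D² + v²x²) = √(0.374² + 1.37² × 388²) = 531.6; v² = 1.8769.
t = (531.6 − 0.374)/1.8769 = 283 days (vs. the pure-advection estimate x/v = 283 d).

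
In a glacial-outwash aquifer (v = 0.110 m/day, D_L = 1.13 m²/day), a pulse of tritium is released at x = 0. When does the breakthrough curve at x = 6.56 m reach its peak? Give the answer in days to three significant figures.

17.4 days

For the 1D instantaneous-source solution, setting ∂C/∂t = 0 at fixed x gives v²t² + 2Dt − x² = 0, so t = (√(D² + v²x²) − D)/v².
√(D² + v²x²) = √(1.13² + 0.110² × 6.56²) = 1.341; v² = 0.0121.
t = (1.341 − 1.13)/0.0121 = 17.4 days (vs. the pure-advection estimate x/v = 59.6 d).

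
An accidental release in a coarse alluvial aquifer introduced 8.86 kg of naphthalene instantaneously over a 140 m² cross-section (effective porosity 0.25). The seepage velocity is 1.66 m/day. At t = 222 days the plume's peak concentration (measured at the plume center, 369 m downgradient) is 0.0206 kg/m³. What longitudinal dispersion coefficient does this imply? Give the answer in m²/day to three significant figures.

0.0541 m²/day

At the plume center C_max = M/(n_e·A·√(4πDt)), so D = M²/(4πt·(n_e·A·C_max)²).
n_e·A·C_max = 0.25 × 140 × 0.0206 = 0.7210 kg/m.
D = 8.86²/(4π × 222 × 0.7210²) = 0.0541 m²/day.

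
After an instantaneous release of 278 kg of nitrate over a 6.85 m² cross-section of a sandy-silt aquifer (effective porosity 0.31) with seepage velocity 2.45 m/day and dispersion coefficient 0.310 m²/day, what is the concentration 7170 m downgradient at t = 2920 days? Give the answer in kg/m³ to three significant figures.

1.14 kg/m³

For an instantaneous plane source, C(x,t) = M/(n_e·A·√(4πDt)) · exp(−(x−vt)²/(4Dt)), with n_e·A the pore (flow) area.
Plume center vt = 2.45 × 2920 = 7154 m, so the well at 7170 m is 16 m downgradient of the peak.
√(4πDt) = 106.7 m, giving peak height M/(n_e·A·√(4πDt)) = 278/(0.31 × 6.85 × 106.7) = 1.227 kg/m³.
(x−vt)²/(4Dt) = (16)²/(4 × 0.310 × 2920) = 0.07070; exp(−0.07070) = 0.9317.
C = 1.227 × 0.9317 = 1.14 kg/m³.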